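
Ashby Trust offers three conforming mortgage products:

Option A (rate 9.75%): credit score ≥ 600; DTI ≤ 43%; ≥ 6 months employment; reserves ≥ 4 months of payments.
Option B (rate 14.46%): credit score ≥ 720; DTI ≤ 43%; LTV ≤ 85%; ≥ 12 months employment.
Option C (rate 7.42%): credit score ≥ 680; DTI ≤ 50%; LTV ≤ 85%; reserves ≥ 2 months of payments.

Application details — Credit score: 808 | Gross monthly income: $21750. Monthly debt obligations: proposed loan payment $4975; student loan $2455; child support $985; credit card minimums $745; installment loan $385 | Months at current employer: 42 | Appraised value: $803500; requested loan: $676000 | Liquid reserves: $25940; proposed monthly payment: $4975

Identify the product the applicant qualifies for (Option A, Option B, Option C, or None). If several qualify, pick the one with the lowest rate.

Option C

Total debts = (4,975 + 2,455 + 985 + 745 + 385) = 9,545; DTI = 9,545/21,750 = 43.9%.
LTV = 676,000/803,500 = 84.1%.
Reserves = 25,940/4,975 = 5.2 months.
Option A: score 808 ≥ 600; DTI 43.9% > 43%; employment 42 ≥ 6 mo; reserves 5.2 ≥ 4 mo → does not qualify.
Option B: score 808 ≥ 720; DTI 43.9% > 43%; LTV 84.1% ≤ 85%; employment 42 ≥ 12 mo → does not qualify.
Option C: score 808 ≥ 680; DTI 43.9% ≤ 50%; LTV 84.1% ≤ 85%; reserves 5.2 ≥ 2 mo → qualifies.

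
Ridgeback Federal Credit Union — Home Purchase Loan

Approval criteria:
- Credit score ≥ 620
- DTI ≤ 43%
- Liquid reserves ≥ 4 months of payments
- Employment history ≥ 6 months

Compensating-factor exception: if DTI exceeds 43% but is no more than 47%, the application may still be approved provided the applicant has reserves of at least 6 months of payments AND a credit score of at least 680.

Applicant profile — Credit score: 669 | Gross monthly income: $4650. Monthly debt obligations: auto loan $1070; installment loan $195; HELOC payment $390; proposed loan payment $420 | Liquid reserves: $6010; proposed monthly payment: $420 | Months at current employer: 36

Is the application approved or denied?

Credit score 669 ≥ 620 (meets base)
Total debts = (1,070 + 195 + 390 + 420) = 2,075. DTI: 2,075 ÷ 4,650 = 44.6%, over the 43% base limit.
Reserves = 6,010/420 = 14.3 months ≥ 4
Employment 36 ≥ 6 months
44.6% falls in the override range (43%–47%), so the compensating-factor test applies.
Reserves 14.3 ≥ 6 months; credit score 669 < 680.
Override conditions not both satisfied; exception does not apply.

Denied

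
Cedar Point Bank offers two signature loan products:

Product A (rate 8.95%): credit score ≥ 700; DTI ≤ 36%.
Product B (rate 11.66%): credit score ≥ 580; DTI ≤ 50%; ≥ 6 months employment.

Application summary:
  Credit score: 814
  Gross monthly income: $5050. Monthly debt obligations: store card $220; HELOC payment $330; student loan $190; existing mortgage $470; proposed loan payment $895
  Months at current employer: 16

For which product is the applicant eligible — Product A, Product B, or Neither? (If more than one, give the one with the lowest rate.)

Total debts = (220 + 330 + 190 + 470 + 895) = 2,105; DTI = 2,105/5,050 = 41.7%.
Product A: score 814 ≥ 700; DTI 41.7% > 36% → does not qualify.
Product B: score 814 ≥ 580; DTI 41.7% ≤ 50%; employment 16 ≥ 6 mo → qualifies.

Product B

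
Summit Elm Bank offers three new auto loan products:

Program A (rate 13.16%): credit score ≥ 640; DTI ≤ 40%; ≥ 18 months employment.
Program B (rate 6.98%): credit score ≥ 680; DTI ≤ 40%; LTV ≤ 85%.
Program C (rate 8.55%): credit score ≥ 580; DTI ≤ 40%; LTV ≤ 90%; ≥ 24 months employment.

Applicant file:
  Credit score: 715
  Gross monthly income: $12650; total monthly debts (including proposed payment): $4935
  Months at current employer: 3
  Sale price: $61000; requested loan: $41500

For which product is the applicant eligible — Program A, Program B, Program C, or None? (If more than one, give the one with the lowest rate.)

Program B

DTI = 4,935/12,650 = 39%.
LTV = 41,500/61,000 = 68%.
Program A: score 715 ≥ 640; DTI 39% ≤ 40%; employment 3 < 18 mo → does not qualify.
Program B: score 715 ≥ 680; DTI 39% ≤ 40%; LTV 68% ≤ 85% → qualifies.
Program C: score 715 ≥ 580; DTI 39% ≤ 40%; LTV 68% ≤ 90%; employment 3 < 24 mo → does not qualify.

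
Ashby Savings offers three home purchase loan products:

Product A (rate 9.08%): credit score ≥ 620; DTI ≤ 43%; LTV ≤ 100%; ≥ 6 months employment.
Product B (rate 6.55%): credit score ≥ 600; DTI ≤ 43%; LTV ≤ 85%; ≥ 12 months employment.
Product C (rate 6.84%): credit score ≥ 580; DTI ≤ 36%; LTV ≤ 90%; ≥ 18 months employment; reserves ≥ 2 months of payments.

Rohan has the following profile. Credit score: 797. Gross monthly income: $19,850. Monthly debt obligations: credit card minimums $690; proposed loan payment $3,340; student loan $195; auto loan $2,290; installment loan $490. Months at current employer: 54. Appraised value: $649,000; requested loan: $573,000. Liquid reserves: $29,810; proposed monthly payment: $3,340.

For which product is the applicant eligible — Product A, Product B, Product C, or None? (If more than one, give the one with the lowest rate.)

Product C

Total debts = (690 + 3,340 + 195 + 2,290 + 490) = 7,005; DTI = 7,005/19,850 = 35.3%.
LTV = 573,000/649,000 = 88.3%.
Reserves = 29,810/3,340 = 8.9 months.
Product A: score 797 ≥ 620; DTI 35.3% ≤ 43%; LTV 88.3% ≤ 100%; employment 54 ≥ 6 mo → qualifies.
Product B: score 797 ≥ 600; DTI 35.3% ≤ 43%; LTV 88.3% > 85%; employment 54 ≥ 12 mo → does not qualify.
Product C: score 797 ≥ 580; DTI 35.3% ≤ 36%; LTV 88.3% ≤ 90%; employment 54 ≥ 18 mo; reserves 8.9 ≥ 2 mo → qualifies.
Qualifying: Product A, Product C. Lowest rate is 6.84% → Product C.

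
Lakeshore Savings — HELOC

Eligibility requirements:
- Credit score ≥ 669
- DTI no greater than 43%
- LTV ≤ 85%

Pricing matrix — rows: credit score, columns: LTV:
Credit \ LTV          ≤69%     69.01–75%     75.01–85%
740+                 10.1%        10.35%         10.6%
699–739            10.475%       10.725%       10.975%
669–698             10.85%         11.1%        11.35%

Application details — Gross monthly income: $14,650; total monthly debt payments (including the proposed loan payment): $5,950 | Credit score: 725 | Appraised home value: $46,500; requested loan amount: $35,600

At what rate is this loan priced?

10.975%

Credit score 725 ≥ 669; DTI = 5,950/14,650 = 40.6% ≤ 43%
Loan-to-value = 35,600/46,500 = 76.6% — pass (85% max)
Row: 725 falls in 699–739. Column: 76.6% falls in 75.01–85%. Rate = 10.975%.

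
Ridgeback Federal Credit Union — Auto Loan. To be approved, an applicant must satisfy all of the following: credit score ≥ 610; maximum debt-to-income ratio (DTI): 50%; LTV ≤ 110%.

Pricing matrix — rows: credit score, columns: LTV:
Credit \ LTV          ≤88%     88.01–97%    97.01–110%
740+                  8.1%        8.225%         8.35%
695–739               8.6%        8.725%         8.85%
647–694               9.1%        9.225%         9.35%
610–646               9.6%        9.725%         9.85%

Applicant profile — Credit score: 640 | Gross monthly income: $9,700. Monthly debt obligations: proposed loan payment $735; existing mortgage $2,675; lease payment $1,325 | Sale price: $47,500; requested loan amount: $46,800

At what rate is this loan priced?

9.85%

Credit score 640 ≥ 610; Total monthly debts = (735 + 2,675 + 1,325) = 4,735. Debt-to-income = 4,735/9,700 = 48.8% — meets 50% limit
LTV = 46,800/47,500 = 98.5% ≤ 110%
Row: 640 falls in 610–646. Column: 98.5% falls in 97.01–110%. Rate = 9.85%.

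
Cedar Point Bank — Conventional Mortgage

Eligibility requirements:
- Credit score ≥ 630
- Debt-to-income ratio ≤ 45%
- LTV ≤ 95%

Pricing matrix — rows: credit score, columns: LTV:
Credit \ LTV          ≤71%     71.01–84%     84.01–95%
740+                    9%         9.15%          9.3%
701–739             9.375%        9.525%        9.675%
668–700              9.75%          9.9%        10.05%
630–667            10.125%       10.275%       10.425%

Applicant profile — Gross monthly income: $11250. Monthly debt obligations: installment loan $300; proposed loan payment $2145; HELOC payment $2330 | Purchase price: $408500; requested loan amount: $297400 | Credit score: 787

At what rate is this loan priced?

Credit score 787 ≥ 630; Total monthly debts = (300 + 2,145 + 2,330) = 4,775. DTI = 4,775/11,250 = 42.4% ≤ 45%
LTV = 297,400/408,500 = 72.8% ≤ 95%
Score 787 is in the 740+ band; LTV 72.8% is in the 71.01–84% band → 9.15%.

9.15%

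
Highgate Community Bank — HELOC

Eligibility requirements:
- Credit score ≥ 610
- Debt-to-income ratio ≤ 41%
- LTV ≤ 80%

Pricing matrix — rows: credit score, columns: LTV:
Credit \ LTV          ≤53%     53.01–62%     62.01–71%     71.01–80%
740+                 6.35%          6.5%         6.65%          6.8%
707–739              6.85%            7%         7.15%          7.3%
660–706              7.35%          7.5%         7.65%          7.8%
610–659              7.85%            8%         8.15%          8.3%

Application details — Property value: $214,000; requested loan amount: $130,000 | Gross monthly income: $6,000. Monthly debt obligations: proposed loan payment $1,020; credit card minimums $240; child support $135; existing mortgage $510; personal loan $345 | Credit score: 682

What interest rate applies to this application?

7.5%

Credit score 682 ≥ 610; Total monthly debts = (1,020 + 240 + 135 + 510 + 345) = 2,250. DTI: 2,250 ÷ 6,000 = 37.5%, within the 41% cap
Loan-to-value = 130,000/214,000 = 60.7% — pass (80% max)
Score 682 is in the 660–706 band; LTV 60.7% is in the 53.01–62% band → 7.5%.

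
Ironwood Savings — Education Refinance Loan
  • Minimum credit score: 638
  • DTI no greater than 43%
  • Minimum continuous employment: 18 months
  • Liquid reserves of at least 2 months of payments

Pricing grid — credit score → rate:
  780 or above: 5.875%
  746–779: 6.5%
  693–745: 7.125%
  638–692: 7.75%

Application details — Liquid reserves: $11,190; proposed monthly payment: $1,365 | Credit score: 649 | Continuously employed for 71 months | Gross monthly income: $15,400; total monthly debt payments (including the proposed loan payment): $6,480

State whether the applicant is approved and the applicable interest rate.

Credit score 649 ≥ 638 (meets minimum)
Employment 71 ≥ 18 months
Liquid reserves cover 11,190/1,365 = 8.2 months — ≥ 2 required
DTI = 6,480/15,400 = 42.1% ≤ 43%
All requirements met. Score 649 falls in the 638–692 tier → 7.75%.

Approved at 7.75%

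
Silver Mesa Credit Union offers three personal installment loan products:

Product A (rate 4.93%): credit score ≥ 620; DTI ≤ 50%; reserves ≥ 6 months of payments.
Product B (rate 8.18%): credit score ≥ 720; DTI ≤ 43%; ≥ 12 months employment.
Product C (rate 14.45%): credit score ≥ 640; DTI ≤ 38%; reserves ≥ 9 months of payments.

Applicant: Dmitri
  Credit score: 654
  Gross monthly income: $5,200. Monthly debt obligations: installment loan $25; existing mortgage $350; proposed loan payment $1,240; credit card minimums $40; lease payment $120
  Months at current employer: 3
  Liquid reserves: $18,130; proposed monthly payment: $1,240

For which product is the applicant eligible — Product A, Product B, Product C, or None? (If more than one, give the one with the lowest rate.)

Product A

Total debts = (25 + 350 + 1,240 + 40 + 120) = 1,775; DTI = 1,775/5,200 = 34.1%.
Reserves = 18,130/1,240 = 14.6 months.
Product A: score 654 ≥ 620; DTI 34.1% ≤ 50%; reserves 14.6 ≥ 6 mo → qualifies.
Product B: score 654 < 720; DTI 34.1% ≤ 43%; employment 3 < 12 mo → does not qualify.
Product C: score 654 ≥ 640; DTI 34.1% ≤ 38%; reserves 14.6 ≥ 9 mo → qualifies.
Qualifying: Product A, Product C. Lowest rate is 4.93% → Product A.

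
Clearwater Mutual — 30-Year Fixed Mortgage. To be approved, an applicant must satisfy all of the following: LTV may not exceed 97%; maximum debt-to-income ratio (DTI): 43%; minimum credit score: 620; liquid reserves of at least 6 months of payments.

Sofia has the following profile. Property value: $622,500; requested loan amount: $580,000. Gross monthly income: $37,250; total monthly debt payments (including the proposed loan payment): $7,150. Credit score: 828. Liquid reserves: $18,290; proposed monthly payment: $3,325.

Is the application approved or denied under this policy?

LTV: 580,000 ÷ 622,500 = 93.2%, within 97% cap
DTI = 7,150/37,250 = 19.2% ≤ 43%
Credit score 828 ≥ 620 (meets)
Reserves: 18,290 ÷ 3,325 = 5.5 months (below 6-month minimum)
Fails on reserves.

Denied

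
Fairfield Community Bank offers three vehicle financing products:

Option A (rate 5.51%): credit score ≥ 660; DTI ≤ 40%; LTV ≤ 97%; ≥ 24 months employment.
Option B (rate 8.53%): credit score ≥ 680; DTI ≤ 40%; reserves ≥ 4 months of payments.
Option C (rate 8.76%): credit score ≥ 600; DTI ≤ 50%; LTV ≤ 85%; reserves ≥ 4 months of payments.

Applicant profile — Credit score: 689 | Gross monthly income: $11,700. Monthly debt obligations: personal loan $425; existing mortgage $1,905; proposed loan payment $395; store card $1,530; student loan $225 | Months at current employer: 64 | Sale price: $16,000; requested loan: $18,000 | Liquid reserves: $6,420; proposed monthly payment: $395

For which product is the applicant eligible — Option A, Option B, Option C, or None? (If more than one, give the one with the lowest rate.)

Option B

Total debts = (425 + 1,905 + 395 + 1,530 + 225) = 4,480; DTI = 4,480/11,700 = 38.3%.
LTV = 18,000/16,000 = 112.5%.
Reserves = 6,420/395 = 16.3 months.
Option A: score 689 ≥ 660; DTI 38.3% ≤ 40%; LTV 112.5% > 97%; employment 64 ≥ 24 mo → does not qualify.
Option B: score 689 ≥ 680; DTI 38.3% ≤ 40%; reserves 16.3 ≥ 4 mo → qualifies.
Option C: score 689 ≥ 600; DTI 38.3% ≤ 50%; LTV 112.5% > 85%; reserves 16.3 ≥ 4 mo → does not qualify.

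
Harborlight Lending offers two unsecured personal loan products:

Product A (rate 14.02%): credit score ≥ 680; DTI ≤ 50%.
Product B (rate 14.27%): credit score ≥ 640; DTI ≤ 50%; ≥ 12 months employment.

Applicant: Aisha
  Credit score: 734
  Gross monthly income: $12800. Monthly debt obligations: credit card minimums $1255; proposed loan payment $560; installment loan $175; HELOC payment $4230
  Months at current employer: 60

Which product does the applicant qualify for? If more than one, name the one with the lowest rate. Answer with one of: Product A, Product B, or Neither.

Product A

Total debts = (1,255 + 560 + 175 + 4,230) = 6,220; DTI = 6,220/12,800 = 48.6%.
Product A: score 734 ≥ 680; DTI 48.6% ≤ 50% → qualifies.
Product B: score 734 ≥ 640; DTI 48.6% ≤ 50%; employment 60 ≥ 12 mo → qualifies.
Qualifying: Product A, Product B. Lowest rate is 14.02% → Product A.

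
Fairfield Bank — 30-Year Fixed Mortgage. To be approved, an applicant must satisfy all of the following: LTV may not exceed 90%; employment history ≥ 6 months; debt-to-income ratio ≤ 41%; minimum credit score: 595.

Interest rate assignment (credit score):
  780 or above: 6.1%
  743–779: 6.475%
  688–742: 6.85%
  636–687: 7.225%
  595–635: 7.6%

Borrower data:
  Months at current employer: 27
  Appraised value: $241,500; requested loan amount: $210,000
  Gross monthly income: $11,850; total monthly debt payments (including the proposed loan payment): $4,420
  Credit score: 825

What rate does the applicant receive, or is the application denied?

Approved at 6.1%

Credit score 825 ≥ 595 (meets minimum)
Employment 27 ≥ 6 months
Loan-to-value = 210,000/241,500 = 87% — pass (90% max)
DTI: 4,420 ÷ 11,850 = 37.3%, within the 41% cap
All requirements met. Score 825 falls in the 780 or above tier → 6.1%.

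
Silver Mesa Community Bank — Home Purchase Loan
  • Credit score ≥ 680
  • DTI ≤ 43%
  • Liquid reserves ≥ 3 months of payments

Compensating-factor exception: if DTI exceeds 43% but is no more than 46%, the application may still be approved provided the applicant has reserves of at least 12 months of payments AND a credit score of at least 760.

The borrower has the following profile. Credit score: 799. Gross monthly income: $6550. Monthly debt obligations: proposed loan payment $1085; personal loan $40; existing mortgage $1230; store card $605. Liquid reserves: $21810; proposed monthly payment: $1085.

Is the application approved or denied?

Approved

Credit score 799 ≥ 680 (meets base)
Total debts = (1,085 + 40 + 1,230 + 605) = 2,960. DTI = 2,960/6,550 = 45.2% > 43% — standard DTI limit exceeded.
Reserves = 21,810/1,085 = 20.1 months ≥ 3
45.2% falls in the override range (43%–46%), so the compensating-factor test applies.
Reserves 20.1 ≥ 12 months; credit score 799 ≥ 760.
Both override conditions satisfied; DTI exception granted.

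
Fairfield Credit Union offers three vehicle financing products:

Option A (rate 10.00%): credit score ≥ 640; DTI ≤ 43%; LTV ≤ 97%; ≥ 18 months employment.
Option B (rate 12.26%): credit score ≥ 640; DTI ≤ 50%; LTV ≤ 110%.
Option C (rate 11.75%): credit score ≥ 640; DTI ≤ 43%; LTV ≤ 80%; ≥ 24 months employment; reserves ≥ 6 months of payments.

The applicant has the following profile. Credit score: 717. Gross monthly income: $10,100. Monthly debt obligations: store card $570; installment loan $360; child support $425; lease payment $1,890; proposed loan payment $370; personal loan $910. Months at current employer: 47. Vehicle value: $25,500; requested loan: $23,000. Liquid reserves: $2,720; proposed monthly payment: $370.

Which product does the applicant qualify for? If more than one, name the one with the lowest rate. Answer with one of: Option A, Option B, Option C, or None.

Option B

Total debts = (570 + 360 + 425 + 1,890 + 370 + 910) = 4,525; DTI = 4,525/10,100 = 44.8%.
LTV = 23,000/25,500 = 90.2%.
Reserves = 2,720/370 = 7.4 months.
Option A: score 717 ≥ 640; DTI 44.8% > 43%; LTV 90.2% ≤ 97%; employment 47 ≥ 18 mo → does not qualify.
Option B: score 717 ≥ 640; DTI 44.8% ≤ 50%; LTV 90.2% ≤ 110% → qualifies.
Option C: score 717 ≥ 640; DTI 44.8% > 43%; LTV 90.2% > 80%; employment 47 ≥ 24 mo; reserves 7.4 ≥ 6 mo → does not qualify.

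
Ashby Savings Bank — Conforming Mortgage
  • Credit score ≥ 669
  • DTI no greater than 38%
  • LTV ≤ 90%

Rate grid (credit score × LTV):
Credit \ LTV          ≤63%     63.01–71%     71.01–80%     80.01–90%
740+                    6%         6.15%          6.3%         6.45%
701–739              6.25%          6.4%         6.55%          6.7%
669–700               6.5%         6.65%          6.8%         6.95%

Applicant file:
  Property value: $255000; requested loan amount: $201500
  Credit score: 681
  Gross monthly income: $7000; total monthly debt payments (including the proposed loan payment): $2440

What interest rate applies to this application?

6.8%

Credit score 681 ≥ 669; DTI: 2,440 ÷ 7,000 = 34.9%, within the 38% cap
LTV = 201,500/255,000 = 79% ≤ 90%
Score 681 is in the 669–700 band; LTV 79% is in the 71.01–80% band → 6.8%.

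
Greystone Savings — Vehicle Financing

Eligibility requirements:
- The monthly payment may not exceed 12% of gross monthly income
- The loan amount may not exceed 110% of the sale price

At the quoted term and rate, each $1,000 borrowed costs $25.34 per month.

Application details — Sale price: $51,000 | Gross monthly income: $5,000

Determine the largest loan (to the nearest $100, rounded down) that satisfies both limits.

$23,600

Payment cap: 12% × $5,000 = $600/month.
At $25.34 per $1,000, that supports 600/25.34 × 1,000 ≈ $23,677 → $23,600.
LTV cap: 110% × $51,000 = $56,100 → $56,100.
Binding constraint: payment-to-income.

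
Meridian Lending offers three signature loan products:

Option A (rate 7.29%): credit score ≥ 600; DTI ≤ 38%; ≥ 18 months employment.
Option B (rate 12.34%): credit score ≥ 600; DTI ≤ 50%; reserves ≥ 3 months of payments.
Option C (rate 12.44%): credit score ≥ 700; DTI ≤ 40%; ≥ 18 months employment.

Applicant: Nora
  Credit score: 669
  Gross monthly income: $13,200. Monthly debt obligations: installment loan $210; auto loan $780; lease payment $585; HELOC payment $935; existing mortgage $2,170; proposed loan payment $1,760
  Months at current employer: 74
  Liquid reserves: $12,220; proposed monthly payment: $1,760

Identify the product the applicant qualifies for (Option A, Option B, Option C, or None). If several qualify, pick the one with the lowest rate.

Total debts = (210 + 780 + 585 + 935 + 2,170 + 1,760) = 6,440; DTI = 6,440/13,200 = 48.8%.
Reserves = 12,220/1,760 = 6.9 months.
Option A: score 669 ≥ 600; DTI 48.8% > 38%; employment 74 ≥ 18 mo → does not qualify.
Option B: score 669 ≥ 600; DTI 48.8% ≤ 50%; reserves 6.9 ≥ 3 mo → qualifies.
Option C: score 669 < 700; DTI 48.8% > 40%; employment 74 ≥ 18 mo → does not qualify.

Option B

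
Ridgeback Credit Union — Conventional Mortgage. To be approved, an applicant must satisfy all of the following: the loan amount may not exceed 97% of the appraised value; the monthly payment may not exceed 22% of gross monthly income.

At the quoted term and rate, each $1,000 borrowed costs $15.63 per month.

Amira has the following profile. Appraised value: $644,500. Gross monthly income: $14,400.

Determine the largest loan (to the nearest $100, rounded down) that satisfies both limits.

Payment cap: 22% × $14,400 = $3,168/month.
At $15.63 per $1,000, that supports 3,168/15.63 × 1,000 ≈ $202,687 → $202,600.
LTV cap: 97% × $644,500 = $625,165 → $625,100.
Binding constraint: payment-to-income.

$202,600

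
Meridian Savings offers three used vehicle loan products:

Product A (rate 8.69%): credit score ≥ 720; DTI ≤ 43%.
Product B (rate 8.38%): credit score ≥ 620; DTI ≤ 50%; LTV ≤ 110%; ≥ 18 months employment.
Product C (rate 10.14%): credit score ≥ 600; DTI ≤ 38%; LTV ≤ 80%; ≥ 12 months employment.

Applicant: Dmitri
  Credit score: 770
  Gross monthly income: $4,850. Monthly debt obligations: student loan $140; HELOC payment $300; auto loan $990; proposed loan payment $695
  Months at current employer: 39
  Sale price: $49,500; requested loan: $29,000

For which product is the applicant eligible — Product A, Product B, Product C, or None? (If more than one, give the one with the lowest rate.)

Product B

Total debts = (140 + 300 + 990 + 695) = 2,125; DTI = 2,125/4,850 = 43.8%.
LTV = 29,000/49,500 = 58.6%.
Product A: score 770 ≥ 720; DTI 43.8% > 43% → does not qualify.
Product B: score 770 ≥ 620; DTI 43.8% ≤ 50%; LTV 58.6% ≤ 110%; employment 39 ≥ 18 mo → qualifies.
Product C: score 770 ≥ 600; DTI 43.8% > 38%; LTV 58.6% ≤ 80%; employment 39 ≥ 12 mo → does not qualify.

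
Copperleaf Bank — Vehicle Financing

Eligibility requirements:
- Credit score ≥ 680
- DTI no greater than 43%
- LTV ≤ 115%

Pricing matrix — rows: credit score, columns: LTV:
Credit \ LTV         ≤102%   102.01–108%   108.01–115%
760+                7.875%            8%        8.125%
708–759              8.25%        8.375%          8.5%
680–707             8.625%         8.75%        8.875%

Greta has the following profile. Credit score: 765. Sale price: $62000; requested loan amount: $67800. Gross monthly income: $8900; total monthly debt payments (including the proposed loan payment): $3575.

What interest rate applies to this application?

8.125%

Credit score 765 ≥ 680; Debt-to-income = 3,575/8,900 = 40.2% — meets 43% limit
LTV: 67,800 ÷ 62,000 = 109.4%, within 115% cap
Credit 765 → row 760+; LTV 109.4% → column 108.01–115%. Grid cell → 8.125%.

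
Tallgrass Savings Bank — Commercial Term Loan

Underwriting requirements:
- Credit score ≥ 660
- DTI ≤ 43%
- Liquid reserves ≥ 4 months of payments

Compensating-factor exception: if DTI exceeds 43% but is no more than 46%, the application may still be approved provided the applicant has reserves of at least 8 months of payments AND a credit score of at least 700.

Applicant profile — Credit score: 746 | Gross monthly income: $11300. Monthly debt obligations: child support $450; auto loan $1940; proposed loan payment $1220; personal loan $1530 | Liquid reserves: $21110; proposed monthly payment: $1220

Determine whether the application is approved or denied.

Approved

Credit score 746 ≥ 660 (meets base)
Total debts = (450 + 1,940 + 1,220 + 1,530) = 5,140. DTI: 5,140 ÷ 11,300 = 45.5%, over the 43% base limit.
Liquid reserves cover 21,110/1,220 = 17.3 months — ≥ 4 required
45.5% falls in the override range (43%–46%), so the compensating-factor test applies.
Reserves 17.3 ≥ 8 months; credit score 746 ≥ 700.
Both compensating conditions met → exception applies.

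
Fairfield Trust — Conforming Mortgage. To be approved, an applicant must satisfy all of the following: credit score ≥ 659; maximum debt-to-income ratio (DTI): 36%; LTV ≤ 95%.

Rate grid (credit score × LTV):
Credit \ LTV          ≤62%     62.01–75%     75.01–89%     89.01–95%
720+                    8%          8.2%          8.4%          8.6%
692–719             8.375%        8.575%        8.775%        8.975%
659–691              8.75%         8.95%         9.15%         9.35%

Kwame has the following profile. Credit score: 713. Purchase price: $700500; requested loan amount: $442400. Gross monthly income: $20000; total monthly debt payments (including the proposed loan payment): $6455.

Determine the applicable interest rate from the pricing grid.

8.575%

Credit score 713 ≥ 659; Debt-to-income = 6,455/20,000 = 32.3% — meets 36% limit
Loan-to-value = 442,400/700,500 = 63.2% — pass (95% max)
Score 713 is in the 692–719 band; LTV 63.2% is in the 62.01–75% band → 8.575%.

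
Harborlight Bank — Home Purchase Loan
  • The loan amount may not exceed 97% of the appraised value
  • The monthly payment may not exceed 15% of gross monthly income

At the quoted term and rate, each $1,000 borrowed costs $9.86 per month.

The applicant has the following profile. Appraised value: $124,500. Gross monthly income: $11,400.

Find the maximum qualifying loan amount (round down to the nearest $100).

$120,700

Payment cap: 15% × $11,400 = $1,710/month.
At $9.86 per $1,000, that supports 1,710/9.86 × 1,000 ≈ $173,427 → $173,400.
LTV cap: 97% × $124,500 = $120,765 → $120,700.
Binding constraint: loan-to-value.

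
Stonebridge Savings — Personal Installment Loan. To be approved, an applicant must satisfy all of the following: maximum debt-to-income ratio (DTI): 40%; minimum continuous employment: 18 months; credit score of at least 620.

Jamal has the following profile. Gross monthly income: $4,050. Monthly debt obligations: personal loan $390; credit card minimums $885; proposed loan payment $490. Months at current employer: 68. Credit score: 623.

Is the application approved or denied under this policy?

Total monthly debts = (390 + 885 + 490) = 1,765. DTI = 1,765/4,050 = 43.6% > 40%
Employment 68 ≥ 18 months
Credit score 623 ≥ 620 (meets)
Fails on DTI.

Denied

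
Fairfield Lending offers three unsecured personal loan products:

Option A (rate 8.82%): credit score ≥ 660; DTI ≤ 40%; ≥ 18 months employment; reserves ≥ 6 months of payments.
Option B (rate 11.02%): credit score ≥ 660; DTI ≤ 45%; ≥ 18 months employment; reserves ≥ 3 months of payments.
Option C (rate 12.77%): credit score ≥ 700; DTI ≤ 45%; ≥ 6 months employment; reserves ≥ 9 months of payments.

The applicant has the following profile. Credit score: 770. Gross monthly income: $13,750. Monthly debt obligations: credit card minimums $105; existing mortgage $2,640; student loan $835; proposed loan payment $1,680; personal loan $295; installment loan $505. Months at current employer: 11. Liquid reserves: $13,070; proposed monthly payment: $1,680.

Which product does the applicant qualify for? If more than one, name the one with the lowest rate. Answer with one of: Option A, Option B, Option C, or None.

Total debts = (105 + 2,640 + 835 + 1,680 + 295 + 505) = 6,060; DTI = 6,060/13,750 = 44.1%.
Reserves = 13,070/1,680 = 7.8 months.
Option A: score 770 ≥ 660; DTI 44.1% > 40%; employment 11 < 18 mo; reserves 7.8 ≥ 6 mo → does not qualify.
Option B: score 770 ≥ 660; DTI 44.1% ≤ 45%; employment 11 < 18 mo; reserves 7.8 ≥ 3 mo → does not qualify.
Option C: score 770 ≥ 700; DTI 44.1% ≤ 45%; employment 11 ≥ 6 mo; reserves 7.8 < 9 mo → does not qualify.

None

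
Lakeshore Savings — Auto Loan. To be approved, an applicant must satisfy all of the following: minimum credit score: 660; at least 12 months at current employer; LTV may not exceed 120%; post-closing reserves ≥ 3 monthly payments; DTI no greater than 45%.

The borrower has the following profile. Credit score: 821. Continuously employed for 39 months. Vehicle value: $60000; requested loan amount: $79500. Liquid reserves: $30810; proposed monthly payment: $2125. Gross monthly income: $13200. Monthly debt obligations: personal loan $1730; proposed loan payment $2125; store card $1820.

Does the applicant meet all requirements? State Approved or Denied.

Credit score 821 ≥ 660 (meets)
Employment 39 ≥ 12 months
LTV = 79,500/60,000 = 132.5% > 120%
Liquid reserves cover 30,810/2,125 = 14.5 months — ≥ 3 required
Total monthly debts = (1,730 + 2,125 + 1,820) = 5,675. Debt-to-income = 5,675/13,200 = 43% — meets 45% limit
Fails on LTV.

Denied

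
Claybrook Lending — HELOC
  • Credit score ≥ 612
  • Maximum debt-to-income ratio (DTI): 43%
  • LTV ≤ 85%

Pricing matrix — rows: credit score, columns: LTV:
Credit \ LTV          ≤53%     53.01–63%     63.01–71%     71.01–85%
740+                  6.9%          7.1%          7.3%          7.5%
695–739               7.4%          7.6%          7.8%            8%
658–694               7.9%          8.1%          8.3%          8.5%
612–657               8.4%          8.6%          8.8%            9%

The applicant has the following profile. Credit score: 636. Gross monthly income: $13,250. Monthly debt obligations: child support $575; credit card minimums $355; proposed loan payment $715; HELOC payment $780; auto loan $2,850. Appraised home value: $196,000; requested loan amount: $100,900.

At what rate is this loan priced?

8.4%

Credit score 636 ≥ 612; Total monthly debts = (575 + 355 + 715 + 780 + 2,850) = 5,275. Debt-to-income = 5,275/13,250 = 39.8% — meets 43% limit
Loan-to-value = 100,900/196,000 = 51.5% — pass (85% max)
Row: 636 falls in 612–657. Column: 51.5% falls in ≤53%. Rate = 8.4%.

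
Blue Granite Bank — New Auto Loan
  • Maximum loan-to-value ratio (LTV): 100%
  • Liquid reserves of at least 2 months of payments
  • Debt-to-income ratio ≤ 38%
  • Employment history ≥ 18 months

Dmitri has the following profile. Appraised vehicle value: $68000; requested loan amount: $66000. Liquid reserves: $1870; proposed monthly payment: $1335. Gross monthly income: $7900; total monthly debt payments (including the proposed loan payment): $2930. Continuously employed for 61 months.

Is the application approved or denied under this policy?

LTV: 66,000 ÷ 68,000 = 97.1%, within 100% cap
Reserves: 1,870 ÷ 1,335 = 1.4 months (below 2-month minimum)
DTI: 2,930 ÷ 7,900 = 37.1%, within the 38% cap
Employment 61 ≥ 18 months
Fails on reserves.

Denied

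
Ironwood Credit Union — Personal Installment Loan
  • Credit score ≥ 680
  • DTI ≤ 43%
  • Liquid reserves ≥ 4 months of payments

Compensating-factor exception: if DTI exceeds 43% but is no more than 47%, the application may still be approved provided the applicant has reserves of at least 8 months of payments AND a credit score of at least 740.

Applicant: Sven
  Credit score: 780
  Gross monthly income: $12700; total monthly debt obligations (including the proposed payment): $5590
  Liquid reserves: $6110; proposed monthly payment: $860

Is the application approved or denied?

Credit score 780 ≥ 680 (meets base)
DTI: 5,590 ÷ 12,700 = 44%, over the 43% base limit.
Reserves = 6,110/860 = 7.1 months ≥ 4
44% falls in the override range (43%–47%), so the compensating-factor test applies.
Override check — reserves: 7.1 mo (short of 8); score: 780 (ok).
Override conditions not both satisfied; exception does not apply.

Denied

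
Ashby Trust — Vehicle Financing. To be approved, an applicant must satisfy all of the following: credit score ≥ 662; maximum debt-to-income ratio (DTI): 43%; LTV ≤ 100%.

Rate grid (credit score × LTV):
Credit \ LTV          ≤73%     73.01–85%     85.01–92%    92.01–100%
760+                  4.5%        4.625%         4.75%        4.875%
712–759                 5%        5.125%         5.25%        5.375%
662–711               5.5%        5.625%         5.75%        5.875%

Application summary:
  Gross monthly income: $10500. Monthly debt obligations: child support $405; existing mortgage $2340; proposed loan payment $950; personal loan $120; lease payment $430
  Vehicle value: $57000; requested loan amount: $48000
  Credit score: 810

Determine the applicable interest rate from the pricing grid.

Credit score 810 ≥ 662; Total monthly debts = (405 + 2,340 + 950 + 120 + 430) = 4,245. Debt-to-income = 4,245/10,500 = 40.4% — meets 43% limit
Loan-to-value = 48,000/57,000 = 84.2% — pass (100% max)
Credit 810 → row 760+; LTV 84.2% → column 73.01–85%. Grid cell → 4.625%.

4.625%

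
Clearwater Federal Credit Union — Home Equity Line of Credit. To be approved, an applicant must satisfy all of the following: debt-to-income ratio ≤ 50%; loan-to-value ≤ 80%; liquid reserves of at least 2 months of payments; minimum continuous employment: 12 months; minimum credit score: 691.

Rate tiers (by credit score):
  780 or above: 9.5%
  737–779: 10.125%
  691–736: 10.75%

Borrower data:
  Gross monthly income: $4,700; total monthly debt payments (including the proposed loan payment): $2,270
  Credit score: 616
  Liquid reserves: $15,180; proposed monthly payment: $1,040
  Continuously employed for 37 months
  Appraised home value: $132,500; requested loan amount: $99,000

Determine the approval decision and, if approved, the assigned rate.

Denied

Credit score 616 < 691 (below minimum)
Employment 37 ≥ 12 months
DTI = 2,270/4,700 = 48.3% ≤ 50%
LTV = 99,000/132,500 = 74.7% ≤ 80%
Reserves = 15,180/1,040 = 14.6 months ≥ 2
Not all requirements met → denied.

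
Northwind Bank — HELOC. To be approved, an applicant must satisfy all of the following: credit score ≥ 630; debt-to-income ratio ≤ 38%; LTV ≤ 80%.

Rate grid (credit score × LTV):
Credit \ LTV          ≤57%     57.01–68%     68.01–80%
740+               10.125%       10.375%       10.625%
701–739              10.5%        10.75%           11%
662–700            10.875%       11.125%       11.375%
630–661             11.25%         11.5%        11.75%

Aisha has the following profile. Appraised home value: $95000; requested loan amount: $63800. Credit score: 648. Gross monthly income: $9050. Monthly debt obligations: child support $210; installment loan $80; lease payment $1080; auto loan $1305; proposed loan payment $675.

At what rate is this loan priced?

11.5%

Credit score 648 ≥ 630; Total monthly debts = (210 + 80 + 1,080 + 1,305 + 675) = 3,350. DTI = 3,350/9,050 = 37% ≤ 38%
LTV: 63,800 ÷ 95,000 = 67.2%, within 80% cap
Credit 648 → row 630–661; LTV 67.2% → column 57.01–68%. Grid cell → 11.5%.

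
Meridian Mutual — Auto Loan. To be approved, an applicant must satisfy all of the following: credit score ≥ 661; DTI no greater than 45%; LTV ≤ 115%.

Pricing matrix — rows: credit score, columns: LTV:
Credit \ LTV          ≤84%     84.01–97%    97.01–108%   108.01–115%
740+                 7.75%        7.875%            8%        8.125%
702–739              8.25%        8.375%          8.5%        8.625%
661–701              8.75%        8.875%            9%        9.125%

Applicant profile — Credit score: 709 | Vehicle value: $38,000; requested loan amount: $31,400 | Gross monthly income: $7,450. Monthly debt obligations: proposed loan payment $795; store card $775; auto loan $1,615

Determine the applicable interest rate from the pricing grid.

8.25%

Credit score 709 ≥ 661; Total monthly debts = (795 + 775 + 1,615) = 3,185. DTI: 3,185 ÷ 7,450 = 42.8%, within the 45% cap
LTV = 31,400/38,000 = 82.6% ≤ 115%
Row: 709 falls in 702–739. Column: 82.6% falls in ≤84%. Rate = 8.25%.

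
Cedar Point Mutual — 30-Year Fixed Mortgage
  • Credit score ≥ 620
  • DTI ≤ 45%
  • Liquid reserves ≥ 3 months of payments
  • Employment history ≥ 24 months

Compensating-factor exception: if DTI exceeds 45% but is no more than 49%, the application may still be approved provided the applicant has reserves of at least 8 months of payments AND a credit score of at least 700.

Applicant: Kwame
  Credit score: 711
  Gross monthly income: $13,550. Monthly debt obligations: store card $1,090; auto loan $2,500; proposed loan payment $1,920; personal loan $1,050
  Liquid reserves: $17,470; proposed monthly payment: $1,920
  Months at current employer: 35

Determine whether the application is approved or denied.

Approved

Credit score 711 ≥ 620 (meets base)
Total debts = (1,090 + 2,500 + 1,920 + 1,050) = 6,560. DTI: 6,560 ÷ 13,550 = 48.4%, over the 45% base limit.
Reserves = 17,470/1,920 = 9.1 months ≥ 3
Employment 35 ≥ 24 months
48.4% falls in the override range (45%–49%), so the compensating-factor test applies.
Override check — reserves: 9.1 mo (ok); score: 711 (ok).
Both override conditions satisfied; DTI exception granted.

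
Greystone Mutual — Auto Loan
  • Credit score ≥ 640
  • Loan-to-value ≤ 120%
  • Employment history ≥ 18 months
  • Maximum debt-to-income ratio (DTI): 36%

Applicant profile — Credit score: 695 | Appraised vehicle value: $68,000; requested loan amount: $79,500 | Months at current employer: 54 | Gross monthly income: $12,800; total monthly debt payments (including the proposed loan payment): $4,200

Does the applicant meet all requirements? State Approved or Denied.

Approved

Credit score 695 ≥ 640 (meets)
Loan-to-value = 79,500/68,000 = 116.9% — pass (120% max)
Employment 54 ≥ 18 months
DTI: 4,200 ÷ 12,800 = 32.8%, within the 36% cap
All criteria satisfied.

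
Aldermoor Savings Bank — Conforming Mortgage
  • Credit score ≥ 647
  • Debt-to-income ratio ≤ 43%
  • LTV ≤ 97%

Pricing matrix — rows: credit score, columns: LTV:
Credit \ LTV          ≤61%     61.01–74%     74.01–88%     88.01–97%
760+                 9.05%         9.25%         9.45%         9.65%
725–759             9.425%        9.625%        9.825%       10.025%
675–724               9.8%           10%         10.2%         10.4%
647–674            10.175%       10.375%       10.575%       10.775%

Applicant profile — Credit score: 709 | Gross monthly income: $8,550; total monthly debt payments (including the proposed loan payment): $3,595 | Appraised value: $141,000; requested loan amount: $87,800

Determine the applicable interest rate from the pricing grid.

Credit score 709 ≥ 647; DTI = 3,595/8,550 = 42% ≤ 43%
Loan-to-value = 87,800/141,000 = 62.3% — pass (97% max)
Score 709 is in the 675–724 band; LTV 62.3% is in the 61.01–74% band → 10%.

10%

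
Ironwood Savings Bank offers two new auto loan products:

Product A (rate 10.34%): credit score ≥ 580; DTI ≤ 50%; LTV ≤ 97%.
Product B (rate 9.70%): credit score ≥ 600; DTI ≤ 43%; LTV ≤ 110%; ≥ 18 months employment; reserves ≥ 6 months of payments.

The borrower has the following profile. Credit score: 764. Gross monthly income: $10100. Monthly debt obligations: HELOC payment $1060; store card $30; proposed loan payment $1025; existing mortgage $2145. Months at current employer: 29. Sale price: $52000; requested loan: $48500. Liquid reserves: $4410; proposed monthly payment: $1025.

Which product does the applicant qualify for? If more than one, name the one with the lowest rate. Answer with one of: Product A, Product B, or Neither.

Total debts = (1,060 + 30 + 1,025 + 2,145) = 4,260; DTI = 4,260/10,100 = 42.2%.
LTV = 48,500/52,000 = 93.3%.
Reserves = 4,410/1,025 = 4.3 months.
Product A: score 764 ≥ 580; DTI 42.2% ≤ 50%; LTV 93.3% ≤ 97% → qualifies.
Product B: score 764 ≥ 600; DTI 42.2% ≤ 43%; LTV 93.3% ≤ 110%; employment 29 ≥ 18 mo; reserves 4.3 < 6 mo → does not qualify.

Product A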